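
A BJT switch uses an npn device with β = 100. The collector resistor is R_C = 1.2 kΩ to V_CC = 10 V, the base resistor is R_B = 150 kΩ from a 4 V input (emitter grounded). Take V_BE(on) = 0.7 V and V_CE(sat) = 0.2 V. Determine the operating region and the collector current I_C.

Assume active. Base-emitter loop: I_B = (V_BB − V_BE)/R_B = (4 − 0.7)/150 = 0.022 mA.
I_C = β·I_B = 100×0.022 = 2.2 mA.
V_CE = V_CC − I_C·R_C = 10 − 2.2×1.2 = 7.36 V > V_CE(sat), so the active-region assumption holds.

active; I_C ≈ 2.2 mA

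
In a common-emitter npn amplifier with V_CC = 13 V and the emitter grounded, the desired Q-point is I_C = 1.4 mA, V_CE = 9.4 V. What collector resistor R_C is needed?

Collector loop: V_CC = I_C·R_C + V_CE.
R_C = (V_CC − V_CE)/I_C = (13 − 9.4)/1.4 = 2.57 kΩ.

R_C ≈ 2.6 kΩ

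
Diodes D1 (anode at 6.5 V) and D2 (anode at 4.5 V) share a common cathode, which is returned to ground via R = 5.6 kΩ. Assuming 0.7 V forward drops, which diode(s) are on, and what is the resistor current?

Only D1 conducts; I_R ≈ 1 mA

Assume both conduct. Then node N would need to be at both 6.5−0.7 = 5.8 V and 4.5−0.7 = 3.8 V, which is impossible.
Assume only D1 conducts: V_N = 6.5 − 0.7 = 5.8 V, so I_R = 5.8/5.6 = 1.04 mA.
Check D2: its anode-to-cathode voltage is 4.5 − 5.8 = -1.3 V < 0.7 V, so it is off. The assumption is consistent.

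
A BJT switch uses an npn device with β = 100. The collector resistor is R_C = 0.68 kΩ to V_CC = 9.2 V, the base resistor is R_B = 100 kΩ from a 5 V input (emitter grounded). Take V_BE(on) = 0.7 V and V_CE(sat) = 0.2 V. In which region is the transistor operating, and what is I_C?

active; I_C ≈ 4.3 mA

Assume active. Base-emitter loop: I_B = (V_BB − V_BE)/R_B = (5 − 0.7)/100 = 0.043 mA.
I_C = β·I_B = 100×0.043 = 4.3 mA.
V_CE = V_CC − I_C·R_C = 9.2 − 4.3×0.68 = 6.28 V > V_CE(sat), so the active-region assumption holds.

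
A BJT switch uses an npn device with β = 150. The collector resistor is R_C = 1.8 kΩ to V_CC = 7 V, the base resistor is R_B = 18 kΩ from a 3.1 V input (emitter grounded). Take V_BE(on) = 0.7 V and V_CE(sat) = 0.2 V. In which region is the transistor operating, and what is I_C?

saturation; I_C ≈ 3.8 mA

Assume active: I_B = (3.1 − 0.7)/18 = 0.133 mA, giving I_C = β·I_B = 20 mA.
But then V_CE = 7 − 20×1.8 = -29 V < V_CE(sat) = 0.2 V — impossible in the active region.
So the transistor is saturated. With V_CE = 0.2 V, I_C = (V_CC − 0.2)/R_C = 6.8/1.8 = 3.78 mA.
Check: β·I_B = 20 mA > I_C = 3.78 mA, confirming saturation.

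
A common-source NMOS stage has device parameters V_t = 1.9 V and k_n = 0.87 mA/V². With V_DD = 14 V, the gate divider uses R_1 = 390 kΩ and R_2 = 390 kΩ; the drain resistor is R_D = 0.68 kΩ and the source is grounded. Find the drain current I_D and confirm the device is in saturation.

V_G = V_DD·R_2/(R_1+R_2) = 14×390/780 = 7 V. With the source grounded, V_GS = V_G = 7 V.
Assume saturation: I_D = (k_n/2)(V_GS − V_t)² = (0.87/2)×(7 − 1.9)² = 0.435×5.1² = 11.3 mA.
V_DS = V_DD − I_D·R_D = 14 − 11.3×0.68 = 6.31 V.
Saturation requires V_DS ≥ V_GS − V_t = 5.1 V; 6.31 ≥ 5.1 ✓.

I_D ≈ 11 mA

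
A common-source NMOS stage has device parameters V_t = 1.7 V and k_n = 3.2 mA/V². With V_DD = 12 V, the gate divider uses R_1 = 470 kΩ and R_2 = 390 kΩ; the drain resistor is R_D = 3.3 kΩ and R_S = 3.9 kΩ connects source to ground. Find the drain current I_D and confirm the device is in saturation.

V_G = V_DD·R_2/(R_1+R_2) = 12×390/860 = 5.44 V.
Assume saturation: I_D = (k_n/2)(V_GS − V_t)² with V_GS = V_G − I_D·R_S = 5.44 − 3.9·I_D.
Substituting gives 24.3·I_D² − 47.7·I_D + 22.4 = 0, with roots I_D = 0.78 or 1.18 mA.
The root I_D = 1.18 mA gives V_GS = 0.841 V ≤ V_t, so take I_D = 0.78 mA.
Then V_GS = 2.4 V and V_DS = V_DD − I_D(R_D+R_S) = 12 − 0.78×7.2 = 6.38 V.
Saturation requires V_DS ≥ V_GS − V_t = 0.698 V; 6.38 ≥ 0.698 ✓.

I_D ≈ 0.78 mA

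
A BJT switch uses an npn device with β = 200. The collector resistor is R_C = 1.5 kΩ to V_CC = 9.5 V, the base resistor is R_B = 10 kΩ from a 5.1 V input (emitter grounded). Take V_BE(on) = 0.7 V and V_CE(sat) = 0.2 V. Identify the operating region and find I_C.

Assume active: I_B = (5.1 − 0.7)/10 = 0.44 mA, giving I_C = β·I_B = 88 mA.
But then V_CE = 9.5 − 88×1.5 = -122 V < V_CE(sat) = 0.2 V — impossible in the active region.
So the transistor is saturated. With V_CE = 0.2 V, I_C = (V_CC − 0.2)/R_C = 9.3/1.5 = 6.2 mA.
Check: β·I_B = 88 mA > I_C = 6.2 mA, confirming saturation.

saturation; I_C ≈ 6.2 mA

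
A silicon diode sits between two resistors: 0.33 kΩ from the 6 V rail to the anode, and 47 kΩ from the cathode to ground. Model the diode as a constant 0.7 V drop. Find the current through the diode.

The two resistors are in series with the diode, so KVL gives 6 = I·0.33 + 0.7 + I·47.
I = (6 − 0.7) / (0.33 + 47) kΩ = 5.3 / 47.3 = 0.112 mA.

I ≈ 0.11 mA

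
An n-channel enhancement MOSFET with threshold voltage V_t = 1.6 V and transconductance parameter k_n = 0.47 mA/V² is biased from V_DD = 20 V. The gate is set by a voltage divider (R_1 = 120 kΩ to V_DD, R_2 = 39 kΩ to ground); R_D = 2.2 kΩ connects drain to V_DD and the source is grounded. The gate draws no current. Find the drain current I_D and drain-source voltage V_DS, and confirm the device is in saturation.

V_G = V_DD·R_2/(R_1+R_2) = 20×39/159 = 4.91 V. With the source grounded, V_GS = V_G = 4.91 V.
Assume saturation: I_D = (k_n/2)(V_GS − V_t)² = (0.47/2)×(4.91 − 1.6)² = 0.235×3.31² = 2.57 mA.
V_DS = V_DD − I_D·R_D = 20 − 2.57×2.2 = 14.4 V.
Saturation requires V_DS ≥ V_GS − V_t = 3.31 V; 14.4 ≥ 3.31 ✓.

I_D ≈ 2.6 mA, V_DS ≈ 14 V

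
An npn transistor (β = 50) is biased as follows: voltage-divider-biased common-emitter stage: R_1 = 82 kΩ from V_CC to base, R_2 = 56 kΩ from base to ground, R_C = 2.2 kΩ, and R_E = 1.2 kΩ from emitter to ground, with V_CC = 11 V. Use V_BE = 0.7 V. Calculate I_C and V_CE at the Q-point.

I_C ≈ 2 mA, V_CE ≈ 4.2 V

Thevenize the base divider: V_Th = V_CC·R_2/(R_1+R_2) = 11×56/138 = 4.46 V, R_Th = R_1‖R_2 = 33.3 kΩ.
Base-emitter loop: V_Th = I_B·R_Th + V_BE + (β+1)I_B·R_E, so I_B = (4.46 − 0.7) / (33.3 + 51×1.2) = 0.0398 mA.
I_C = β·I_B = 50×0.0398 = 1.99 mA, and I_E = (β+1)I_B = 2.03 mA.
V_CE = V_CC − I_C·R_C − I_E·R_E = 11 − 1.99×2.2 − 2.03×1.2 = 4.18 V.
V_CE = 4.18 V > 0.2 V confirms active-region operation.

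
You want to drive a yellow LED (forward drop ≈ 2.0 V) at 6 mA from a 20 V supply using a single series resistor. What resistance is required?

The resistor drops V_S − V_D = 20 − 2.0 = 18 V at 6 mA.
R = 18 V / 6 mA = 3 kΩ.

R ≈ 3 kΩ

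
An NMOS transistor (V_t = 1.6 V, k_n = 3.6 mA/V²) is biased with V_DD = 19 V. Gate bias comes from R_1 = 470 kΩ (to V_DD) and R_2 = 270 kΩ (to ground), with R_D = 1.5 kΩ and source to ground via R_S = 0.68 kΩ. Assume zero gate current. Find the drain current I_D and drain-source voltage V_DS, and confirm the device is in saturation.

I_D ≈ 5.3 mA, V_DS ≈ 7.4 V

V_G = V_DD·R_2/(R_1+R_2) = 19×270/740 = 6.93 V.
Assume saturation: I_D = (k_n/2)(V_GS − V_t)² with V_GS = V_G − I_D·R_S = 6.93 − 0.68·I_D.
Substituting gives 0.832·I_D² − 14.1·I_D + 51.2 = 0, with roots I_D = 5.31 or 11.6 mA.
The root I_D = 11.6 mA gives V_GS = -0.935 V ≤ V_t, so take I_D = 5.31 mA.
Then V_GS = 3.32 V and V_DS = V_DD − I_D(R_D+R_S) = 19 − 5.31×2.18 = 7.41 V.
Saturation requires V_DS ≥ V_GS − V_t = 1.72 V; 7.41 ≥ 1.72 ✓.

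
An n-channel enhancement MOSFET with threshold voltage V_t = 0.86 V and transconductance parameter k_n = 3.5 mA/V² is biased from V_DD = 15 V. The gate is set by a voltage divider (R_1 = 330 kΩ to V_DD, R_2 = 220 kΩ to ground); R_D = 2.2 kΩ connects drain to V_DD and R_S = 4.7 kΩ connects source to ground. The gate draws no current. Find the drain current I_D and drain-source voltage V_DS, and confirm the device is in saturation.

I_D ≈ 0.94 mA, V_DS ≈ 8.5 V

V_G = V_DD·R_2/(R_1+R_2) = 15×220/550 = 6 V.
Assume saturation: I_D = (k_n/2)(V_GS − V_t)² with V_GS = V_G − I_D·R_S = 6 − 4.7·I_D.
Substituting gives 38.7·I_D² − 85.6·I_D + 46.2 = 0, with roots I_D = 0.938 or 1.28 mA.
The root I_D = 1.28 mA gives V_GS = 0.00635 V ≤ V_t, so take I_D = 0.938 mA.
Then V_GS = 1.59 V and V_DS = V_DD − I_D(R_D+R_S) = 15 − 0.938×6.9 = 8.53 V.
Saturation requires V_DS ≥ V_GS − V_t = 0.732 V; 8.53 ≥ 0.732 ✓.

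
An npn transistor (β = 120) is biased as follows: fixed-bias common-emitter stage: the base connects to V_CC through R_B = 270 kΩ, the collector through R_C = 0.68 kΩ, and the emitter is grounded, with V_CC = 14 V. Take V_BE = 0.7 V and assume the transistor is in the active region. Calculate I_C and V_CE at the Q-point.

I_C ≈ 5.9 mA, V_CE ≈ 10 V

Base loop: V_CC = I_B·R_B + V_BE, so I_B = (14 − 0.7)/270 kΩ = 0.0493 mA.
In the active region I_C = β·I_B = 120 × 0.0493 = 5.91 mA.
Collector loop: V_CE = V_CC − I_C·R_C = 14 − 5.91×0.68 = 9.98 V.
Since V_CE = 9.98 V > V_CE(sat) ≈ 0.2 V, the transistor is in the active region as assumed.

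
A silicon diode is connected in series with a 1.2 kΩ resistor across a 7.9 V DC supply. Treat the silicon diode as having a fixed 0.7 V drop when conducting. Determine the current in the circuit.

I ≈ 6 mA

KVL around the loop: 7.9 = V_D + I·R = 0.7 + I × 1.2 kΩ.
So I = (7.9 − 0.7) / 1.2 kΩ = 7.2 / 1.2 = 6 mA.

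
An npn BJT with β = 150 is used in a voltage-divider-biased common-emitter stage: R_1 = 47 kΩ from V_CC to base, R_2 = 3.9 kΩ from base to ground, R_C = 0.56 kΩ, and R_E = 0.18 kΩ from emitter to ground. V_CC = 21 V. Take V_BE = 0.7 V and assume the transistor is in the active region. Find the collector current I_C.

I_C ≈ 4.4 mA

Thevenize the base divider: V_Th = V_CC·R_2/(R_1+R_2) = 21×3.9/50.9 = 1.61 V, R_Th = R_1‖R_2 = 3.6 kΩ.
Base-emitter loop: V_Th = I_B·R_Th + V_BE + (β+1)I_B·R_E, so I_B = (1.61 − 0.7) / (3.6 + 151×0.18) = 0.0295 mA.
I_C = β·I_B = 150×0.0295 = 4.43 mA, and I_E = (β+1)I_B = 4.46 mA.
V_CE = V_CC − I_C·R_C − I_E·R_E = 21 − 4.43×0.56 − 4.46×0.18 = 17.7 V.
V_CE = 17.7 V > 0.2 V confirms active-region operation.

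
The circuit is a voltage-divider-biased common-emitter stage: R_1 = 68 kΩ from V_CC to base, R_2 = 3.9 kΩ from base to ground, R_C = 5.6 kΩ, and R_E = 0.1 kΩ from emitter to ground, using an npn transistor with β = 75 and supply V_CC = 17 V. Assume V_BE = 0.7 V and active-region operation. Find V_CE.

Thevenize the base divider: V_Th = V_CC·R_2/(R_1+R_2) = 17×3.9/71.9 = 0.922 V, R_Th = R_1‖R_2 = 3.69 kΩ.
Base-emitter loop: V_Th = I_B·R_Th + V_BE + (β+1)I_B·R_E, so I_B = (0.922 − 0.7) / (3.69 + 76×0.1) = 0.0197 mA.
I_C = β·I_B = 75×0.0197 = 1.48 mA, and I_E = (β+1)I_B = 1.5 mA.
V_CE = V_CC − I_C·R_C − I_E·R_E = 17 − 1.48×5.6 − 1.5×0.1 = 8.59 V.
V_CE = 8.59 V > 0.2 V confirms active-region operation.

V_CE ≈ 8.6 V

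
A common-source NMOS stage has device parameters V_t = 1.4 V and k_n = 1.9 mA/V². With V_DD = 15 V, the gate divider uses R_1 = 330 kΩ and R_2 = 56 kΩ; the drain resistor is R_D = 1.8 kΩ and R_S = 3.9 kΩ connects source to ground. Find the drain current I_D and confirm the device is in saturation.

V_G = V_DD·R_2/(R_1+R_2) = 15×56/386 = 2.18 V.
Assume saturation: I_D = (k_n/2)(V_GS − V_t)² with V_GS = V_G − I_D·R_S = 2.18 − 3.9·I_D.
Substituting gives 14.4·I_D² − 6.75·I_D + 0.572 = 0, with roots I_D = 0.111 or 0.356 mA.
The root I_D = 0.356 mA gives V_GS = 0.788 V ≤ V_t, so take I_D = 0.111 mA.
Then V_GS = 1.74 V and V_DS = V_DD − I_D(R_D+R_S) = 15 − 0.111×5.7 = 14.4 V.
Saturation requires V_DS ≥ V_GS − V_t = 0.342 V; 14.4 ≥ 0.342 ✓.

I_D ≈ 0.11 mA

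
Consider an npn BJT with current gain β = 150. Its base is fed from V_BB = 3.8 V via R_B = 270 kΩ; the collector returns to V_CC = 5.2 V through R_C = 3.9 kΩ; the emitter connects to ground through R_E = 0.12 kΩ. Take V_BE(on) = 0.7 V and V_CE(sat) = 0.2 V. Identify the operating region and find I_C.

Assume active: I_B = (3.8 − 0.7)/(270 + 151×0.12) = 0.0108 mA, I_C = β·I_B = 1.61 mA.
Then V_CE = 5.2 − 1.61×3.9 − 1.62×0.12 = -1.29 V < 0.2 V — the active assumption fails.
Re-solve with V_CE = 0.2 V. KCL at the emitter: V_E/R_E = (V_BB−0.7−V_E)/R_B + (V_CC−0.2−V_E)/R_C, giving V_E = 0.151 V.
I_C = (V_CC − 0.2 − V_E)/R_C = (5 − 0.151)/3.9 = 1.24 mA.
Check: I_B = (3.1 − 0.151)/270 = 0.0109 mA, and β·I_B = 1.64 mA > I_C, confirming saturation.

saturation; I_C ≈ 1.2 mA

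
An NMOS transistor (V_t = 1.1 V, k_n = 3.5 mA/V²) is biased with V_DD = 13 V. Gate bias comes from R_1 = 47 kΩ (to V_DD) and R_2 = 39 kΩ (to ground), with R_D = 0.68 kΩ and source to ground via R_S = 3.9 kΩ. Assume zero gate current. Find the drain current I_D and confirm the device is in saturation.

V_G = V_DD·R_2/(R_1+R_2) = 13×39/86 = 5.9 V.
Assume saturation: I_D = (k_n/2)(V_GS − V_t)² with V_GS = V_G − I_D·R_S = 5.9 − 3.9·I_D.
Substituting gives 26.6·I_D² − 66.5·I_D + 40.2 = 0, with roots I_D = 1.03 or 1.46 mA.
The root I_D = 1.46 mA gives V_GS = 0.185 V ≤ V_t, so take I_D = 1.03 mA.
Then V_GS = 1.87 V and V_DS = V_DD − I_D(R_D+R_S) = 13 − 1.03×4.58 = 8.27 V.
Saturation requires V_DS ≥ V_GS − V_t = 0.768 V; 8.27 ≥ 0.768 ✓.

I_D ≈ 1 mA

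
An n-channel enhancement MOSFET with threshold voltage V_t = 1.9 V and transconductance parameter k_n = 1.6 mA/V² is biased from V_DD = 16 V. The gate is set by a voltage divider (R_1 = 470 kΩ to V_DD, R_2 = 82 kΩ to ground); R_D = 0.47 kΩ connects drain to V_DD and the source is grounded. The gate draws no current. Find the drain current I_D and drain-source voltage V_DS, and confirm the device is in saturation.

I_D ≈ 0.18 mA, V_DS ≈ 16 V

V_G = V_DD·R_2/(R_1+R_2) = 16×82/552 = 2.38 V. With the source grounded, V_GS = V_G = 2.38 V.
Assume saturation: I_D = (k_n/2)(V_GS − V_t)² = (1.6/2)×(2.38 − 1.9)² = 0.8×0.477² = 0.182 mA.
V_DS = V_DD − I_D·R_D = 16 − 0.182×0.47 = 15.9 V.
Saturation requires V_DS ≥ V_GS − V_t = 0.477 V; 15.9 ≥ 0.477 ✓.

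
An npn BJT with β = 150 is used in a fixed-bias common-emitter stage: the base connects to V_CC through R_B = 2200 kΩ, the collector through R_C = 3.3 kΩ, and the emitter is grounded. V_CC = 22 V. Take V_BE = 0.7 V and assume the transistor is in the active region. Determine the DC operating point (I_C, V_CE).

I_C ≈ 1.5 mA, V_CE ≈ 17 V

Base loop: V_CC = I_B·R_B + V_BE, so I_B = (22 − 0.7)/2200 kΩ = 0.00968 mA.
In the active region I_C = β·I_B = 150 × 0.00968 = 1.45 mA.
Collector loop: V_CE = V_CC − I_C·R_C = 22 − 1.45×3.3 = 17.2 V.
Since V_CE = 17.2 V > V_CE(sat) ≈ 0.2 V, the transistor is in the active region as assumed.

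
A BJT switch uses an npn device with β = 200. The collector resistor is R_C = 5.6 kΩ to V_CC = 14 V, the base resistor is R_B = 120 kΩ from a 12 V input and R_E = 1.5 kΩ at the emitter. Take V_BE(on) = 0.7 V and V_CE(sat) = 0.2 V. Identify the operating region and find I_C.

saturation; I_C ≈ 1.9 mA

Assume active: I_B = (12 − 0.7)/(120 + 201×1.5) = 0.0268 mA, I_C = β·I_B = 5.36 mA.
Then V_CE = 14 − 5.36×5.6 − 5.39×1.5 = -24.1 V < 0.2 V — the active assumption fails.
Re-solve with V_CE = 0.2 V. KCL at the emitter: V_E/R_E = (V_BB−0.7−V_E)/R_B + (V_CC−0.2−V_E)/R_C, giving V_E = 3 V.
I_C = (V_CC − 0.2 − V_E)/R_C = (13.8 − 3)/5.6 = 1.93 mA.
Check: I_B = (11.3 − 3)/120 = 0.0692 mA, and β·I_B = 13.8 mA > I_C, confirming saturation.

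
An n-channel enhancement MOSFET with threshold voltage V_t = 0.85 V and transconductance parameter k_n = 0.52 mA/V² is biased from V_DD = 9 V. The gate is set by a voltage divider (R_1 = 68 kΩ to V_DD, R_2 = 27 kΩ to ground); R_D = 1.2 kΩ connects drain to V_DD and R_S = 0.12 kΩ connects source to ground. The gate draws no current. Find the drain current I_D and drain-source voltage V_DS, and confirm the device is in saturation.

V_G = V_DD·R_2/(R_1+R_2) = 9×27/95 = 2.56 V.
Assume saturation: I_D = (k_n/2)(V_GS − V_t)² with V_GS = V_G − I_D·R_S = 2.56 − 0.12·I_D.
Substituting gives 0.00374·I_D² − 1.11·I_D + 0.758 = 0, with roots I_D = 0.687 or 295 mA.
The root I_D = 295 mA gives V_GS = -32.8 V ≤ V_t, so take I_D = 0.687 mA.
Then V_GS = 2.48 V and V_DS = V_DD − I_D(R_D+R_S) = 9 − 0.687×1.32 = 8.09 V.
Saturation requires V_DS ≥ V_GS − V_t = 1.63 V; 8.09 ≥ 1.63 ✓.

I_D ≈ 0.69 mA, V_DS ≈ 8.1 V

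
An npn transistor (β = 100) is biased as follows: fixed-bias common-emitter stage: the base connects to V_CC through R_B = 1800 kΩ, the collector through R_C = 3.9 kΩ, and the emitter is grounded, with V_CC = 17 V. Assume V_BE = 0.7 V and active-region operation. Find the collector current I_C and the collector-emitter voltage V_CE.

Base loop: V_CC = I_B·R_B + V_BE, so I_B = (17 − 0.7)/1800 kΩ = 0.00906 mA.
In the active region I_C = β·I_B = 100 × 0.00906 = 0.906 mA.
Collector loop: V_CE = V_CC − I_C·R_C = 17 − 0.906×3.9 = 13.5 V.
Since V_CE = 13.5 V > V_CE(sat) ≈ 0.2 V, the transistor is in the active region as assumed.

I_C ≈ 0.91 mA, V_CE ≈ 13 V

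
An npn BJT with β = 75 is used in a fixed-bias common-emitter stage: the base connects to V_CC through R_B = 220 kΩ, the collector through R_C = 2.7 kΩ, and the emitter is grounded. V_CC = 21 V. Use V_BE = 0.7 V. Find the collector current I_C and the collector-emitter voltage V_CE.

Base loop: V_CC = I_B·R_B + V_BE, so I_B = (21 − 0.7)/220 kΩ = 0.0923 mA.
In the active region I_C = β·I_B = 75 × 0.0923 = 6.92 mA.
Collector loop: V_CE = V_CC − I_C·R_C = 21 − 6.92×2.7 = 2.31 V.
Since V_CE = 2.31 V > V_CE(sat) ≈ 0.2 V, the transistor is in the active region as assumed.

I_C ≈ 6.9 mA, V_CE ≈ 2.3 V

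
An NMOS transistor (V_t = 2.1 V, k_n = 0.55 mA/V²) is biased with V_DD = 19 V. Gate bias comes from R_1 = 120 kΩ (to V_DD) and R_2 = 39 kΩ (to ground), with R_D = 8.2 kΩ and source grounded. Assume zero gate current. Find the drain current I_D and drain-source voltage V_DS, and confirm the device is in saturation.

V_G = V_DD·R_2/(R_1+R_2) = 19×39/159 = 4.66 V. With the source grounded, V_GS = V_G = 4.66 V.
Assume saturation: I_D = (k_n/2)(V_GS − V_t)² = (0.55/2)×(4.66 − 2.1)² = 0.275×2.56² = 1.8 mA.
V_DS = V_DD − I_D·R_D = 19 − 1.8×8.2 = 4.22 V.
Saturation requires V_DS ≥ V_GS − V_t = 2.56 V; 4.22 ≥ 2.56 ✓.

I_D ≈ 1.8 mA, V_DS ≈ 4.2 V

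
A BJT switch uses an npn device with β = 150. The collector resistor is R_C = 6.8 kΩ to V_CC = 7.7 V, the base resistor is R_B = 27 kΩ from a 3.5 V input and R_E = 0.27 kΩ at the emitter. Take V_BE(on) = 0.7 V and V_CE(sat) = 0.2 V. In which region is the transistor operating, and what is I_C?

saturation; I_C ≈ 1.1 mA

Assume active: I_B = (3.5 − 0.7)/(27 + 151×0.27) = 0.0413 mA, I_C = β·I_B = 6.2 mA.
Then V_CE = 7.7 − 6.2×6.8 − 6.24×0.27 = -36.1 V < 0.2 V — the active assumption fails.
Re-solve with V_CE = 0.2 V. KCL at the emitter: V_E/R_E = (V_BB−0.7−V_E)/R_B + (V_CC−0.2−V_E)/R_C, giving V_E = 0.31 V.
I_C = (V_CC − 0.2 − V_E)/R_C = (7.5 − 0.31)/6.8 = 1.06 mA.
Check: I_B = (2.8 − 0.31)/27 = 0.0922 mA, and β·I_B = 13.8 mA > I_C, confirming saturation.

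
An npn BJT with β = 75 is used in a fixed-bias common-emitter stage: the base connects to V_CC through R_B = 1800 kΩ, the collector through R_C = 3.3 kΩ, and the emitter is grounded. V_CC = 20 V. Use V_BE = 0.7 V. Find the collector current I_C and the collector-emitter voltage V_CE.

Base loop: V_CC = I_B·R_B + V_BE, so I_B = (20 − 0.7)/1800 kΩ = 0.0107 mA.
In the active region I_C = β·I_B = 75 × 0.0107 = 0.804 mA.
Collector loop: V_CE = V_CC − I_C·R_C = 20 − 0.804×3.3 = 17.3 V.
Since V_CE = 17.3 V > V_CE(sat) ≈ 0.2 V, the transistor is in the active region as assumed.

I_C ≈ 0.8 mA, V_CE ≈ 17 V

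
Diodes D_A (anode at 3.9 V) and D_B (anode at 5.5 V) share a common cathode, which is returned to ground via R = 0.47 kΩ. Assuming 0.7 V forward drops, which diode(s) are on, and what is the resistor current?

Assume both conduct. Then node N would need to be at both 3.9−0.7 = 3.2 V and 5.5−0.7 = 4.8 V, which is impossible.
Assume only D_B conducts: V_N = 5.5 − 0.7 = 4.8 V, so I_R = 4.8/0.47 = 10.2 mA.
Check D_A: its anode-to-cathode voltage is 3.9 − 4.8 = -0.9 V < 0.7 V, so it is off. The assumption is consistent.

Only D_B conducts; I_R ≈ 10 mA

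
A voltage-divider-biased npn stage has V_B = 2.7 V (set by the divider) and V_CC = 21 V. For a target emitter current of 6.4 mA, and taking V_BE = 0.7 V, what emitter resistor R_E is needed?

V_E = V_B − V_BE = 2.7 − 0.7 = 2 V.
R_E = V_E / I_E = 2 / 6.4 = 0.312 kΩ.

R_E ≈ 0.31 kΩ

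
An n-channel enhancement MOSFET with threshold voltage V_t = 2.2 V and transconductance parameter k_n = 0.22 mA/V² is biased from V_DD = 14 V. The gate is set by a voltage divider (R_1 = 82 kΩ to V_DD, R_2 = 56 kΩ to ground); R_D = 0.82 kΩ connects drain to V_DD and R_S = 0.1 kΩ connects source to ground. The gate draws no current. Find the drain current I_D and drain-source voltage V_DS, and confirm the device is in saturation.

I_D ≈ 1.2 mA, V_DS ≈ 13 V

V_G = V_DD·R_2/(R_1+R_2) = 14×56/138 = 5.68 V.
Assume saturation: I_D = (k_n/2)(V_GS − V_t)² with V_GS = V_G − I_D·R_S = 5.68 − 0.1·I_D.
Substituting gives 0.0011·I_D² − 1.08·I_D + 1.33 = 0, with roots I_D = 1.24 or 977 mA.
The root I_D = 977 mA gives V_GS = -92.1 V ≤ V_t, so take I_D = 1.24 mA.
Then V_GS = 5.56 V and V_DS = V_DD − I_D(R_D+R_S) = 14 − 1.24×0.92 = 12.9 V.
Saturation requires V_DS ≥ V_GS − V_t = 3.36 V; 12.9 ≥ 3.36 ✓.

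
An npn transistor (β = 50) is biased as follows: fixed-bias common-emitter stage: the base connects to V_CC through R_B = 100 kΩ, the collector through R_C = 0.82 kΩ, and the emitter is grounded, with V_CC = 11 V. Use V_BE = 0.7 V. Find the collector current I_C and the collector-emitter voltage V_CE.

Base loop: V_CC = I_B·R_B + V_BE, so I_B = (11 − 0.7)/100 kΩ = 0.103 mA.
In the active region I_C = β·I_B = 50 × 0.103 = 5.15 mA.
Collector loop: V_CE = V_CC − I_C·R_C = 11 − 5.15×0.82 = 6.78 V.
Since V_CE = 6.78 V > V_CE(sat) ≈ 0.2 V, the transistor is in the active region as assumed.

I_C ≈ 5.2 mA, V_CE ≈ 6.8 V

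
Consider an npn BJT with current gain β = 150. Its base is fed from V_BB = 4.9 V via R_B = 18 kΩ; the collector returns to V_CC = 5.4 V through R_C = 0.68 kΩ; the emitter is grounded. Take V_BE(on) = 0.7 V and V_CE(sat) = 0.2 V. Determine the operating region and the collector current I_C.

saturation; I_C ≈ 7.6 mA

Assume active: I_B = (4.9 − 0.7)/18 = 0.233 mA, giving I_C = β·I_B = 35 mA.
But then V_CE = 5.4 − 35×0.68 = -18.4 V < V_CE(sat) = 0.2 V — impossible in the active region.
So the transistor is saturated. With V_CE = 0.2 V, I_C = (V_CC − 0.2)/R_C = 5.2/0.68 = 7.65 mA.
Check: β·I_B = 35 mA > I_C = 7.65 mA, confirming saturation.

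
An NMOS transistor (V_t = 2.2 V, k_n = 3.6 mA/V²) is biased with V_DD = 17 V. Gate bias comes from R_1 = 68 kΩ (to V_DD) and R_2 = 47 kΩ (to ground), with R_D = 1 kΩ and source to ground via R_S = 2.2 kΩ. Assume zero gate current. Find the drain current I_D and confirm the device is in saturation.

I_D ≈ 1.7 mA

V_G = V_DD·R_2/(R_1+R_2) = 17×47/115 = 6.95 V.
Assume saturation: I_D = (k_n/2)(V_GS − V_t)² with V_GS = V_G − I_D·R_S = 6.95 − 2.2·I_D.
Substituting gives 8.71·I_D² − 38.6·I_D + 40.6 = 0, with roots I_D = 1.71 or 2.72 mA.
The root I_D = 2.72 mA gives V_GS = 0.972 V ≤ V_t, so take I_D = 1.71 mA.
Then V_GS = 3.18 V and V_DS = V_DD − I_D(R_D+R_S) = 17 − 1.71×3.2 = 11.5 V.
Saturation requires V_DS ≥ V_GS − V_t = 0.976 V; 11.5 ≥ 0.976 ✓.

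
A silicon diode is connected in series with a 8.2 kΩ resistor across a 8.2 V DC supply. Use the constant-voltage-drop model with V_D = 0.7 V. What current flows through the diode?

I ≈ 0.91 mA

KVL around the loop: 8.2 = V_D + I·R = 0.7 + I × 8.2 kΩ.
So I = (8.2 − 0.7) / 8.2 kΩ = 7.5 / 8.2 = 0.915 mA.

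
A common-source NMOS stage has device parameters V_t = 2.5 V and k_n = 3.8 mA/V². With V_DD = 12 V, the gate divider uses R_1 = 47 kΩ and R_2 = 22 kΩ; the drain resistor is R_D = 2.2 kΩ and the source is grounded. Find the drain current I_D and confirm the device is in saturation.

I_D ≈ 3.3 mA

V_G = V_DD·R_2/(R_1+R_2) = 12×22/69 = 3.83 V. With the source grounded, V_GS = V_G = 3.83 V.
Assume saturation: I_D = (k_n/2)(V_GS − V_t)² = (3.8/2)×(3.83 − 2.5)² = 1.9×1.33² = 3.34 mA.
V_DS = V_DD − I_D·R_D = 12 − 3.34×2.2 = 4.65 V.
Saturation requires V_DS ≥ V_GS − V_t = 1.33 V; 4.65 ≥ 1.33 ✓.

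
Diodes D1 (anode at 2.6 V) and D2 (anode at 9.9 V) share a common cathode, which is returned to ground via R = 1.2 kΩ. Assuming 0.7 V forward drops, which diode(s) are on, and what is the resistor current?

Only D2 conducts; I_R ≈ 7.7 mA

Assume both conduct. Then node N would need to be at both 2.6−0.7 = 1.9 V and 9.9−0.7 = 9.2 V, which is impossible.
Assume only D2 conducts: V_N = 9.9 − 0.7 = 9.2 V, so I_R = 9.2/1.2 = 7.67 mA.
Check D1: its anode-to-cathode voltage is 2.6 − 9.2 = -6.6 V < 0.7 V, so it is off. The assumption is consistent.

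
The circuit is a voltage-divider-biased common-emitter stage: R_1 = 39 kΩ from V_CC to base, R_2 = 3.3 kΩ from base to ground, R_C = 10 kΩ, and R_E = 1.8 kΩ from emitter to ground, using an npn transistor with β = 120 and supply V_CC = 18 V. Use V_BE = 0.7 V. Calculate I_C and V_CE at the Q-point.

Thevenize the base divider: V_Th = V_CC·R_2/(R_1+R_2) = 18×3.3/42.3 = 1.4 V, R_Th = R_1‖R_2 = 3.04 kΩ.
Base-emitter loop: V_Th = I_B·R_Th + V_BE + (β+1)I_B·R_E, so I_B = (1.4 − 0.7) / (3.04 + 121×1.8) = 0.00319 mA.
I_C = β·I_B = 120×0.00319 = 0.383 mA, and I_E = (β+1)I_B = 0.386 mA.
V_CE = V_CC − I_C·R_C − I_E·R_E = 18 − 0.383×10 − 0.386×1.8 = 13.5 V.
V_CE = 13.5 V > 0.2 V confirms active-region operation.

I_C ≈ 0.38 mA, V_CE ≈ 13 V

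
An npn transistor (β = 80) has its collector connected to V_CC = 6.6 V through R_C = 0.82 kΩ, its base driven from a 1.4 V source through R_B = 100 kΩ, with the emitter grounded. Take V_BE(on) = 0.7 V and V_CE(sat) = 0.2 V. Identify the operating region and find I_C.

Assume active. Base-emitter loop: I_B = (V_BB − V_BE)/R_B = (1.4 − 0.7)/100 = 0.007 mA.
I_C = β·I_B = 80×0.007 = 0.56 mA.
V_CE = V_CC − I_C·R_C = 6.6 − 0.56×0.82 = 6.14 V > V_CE(sat), so the active-region assumption holds.

active; I_C ≈ 0.56 mA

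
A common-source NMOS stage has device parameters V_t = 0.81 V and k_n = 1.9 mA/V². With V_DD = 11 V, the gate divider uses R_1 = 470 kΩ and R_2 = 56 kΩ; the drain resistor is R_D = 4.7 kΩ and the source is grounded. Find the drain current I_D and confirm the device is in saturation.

V_G = V_DD·R_2/(R_1+R_2) = 11×56/526 = 1.17 V. With the source grounded, V_GS = V_G = 1.17 V.
Assume saturation: I_D = (k_n/2)(V_GS − V_t)² = (1.9/2)×(1.17 − 0.81)² = 0.95×0.361² = 0.124 mA.
V_DS = V_DD − I_D·R_D = 11 − 0.124×4.7 = 10.4 V.
Saturation requires V_DS ≥ V_GS − V_t = 0.361 V; 10.4 ≥ 0.361 ✓.

I_D ≈ 0.12 mA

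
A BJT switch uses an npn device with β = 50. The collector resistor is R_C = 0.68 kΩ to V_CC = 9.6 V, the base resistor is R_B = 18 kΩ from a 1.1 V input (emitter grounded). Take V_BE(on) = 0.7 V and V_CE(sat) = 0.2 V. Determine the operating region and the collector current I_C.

Assume active. Base-emitter loop: I_B = (V_BB − V_BE)/R_B = (1.1 − 0.7)/18 = 0.0222 mA.
I_C = β·I_B = 50×0.0222 = 1.11 mA.
V_CE = V_CC − I_C·R_C = 9.6 − 1.11×0.68 = 8.84 V > V_CE(sat), so the active-region assumption holds.

active; I_C ≈ 1.1 mA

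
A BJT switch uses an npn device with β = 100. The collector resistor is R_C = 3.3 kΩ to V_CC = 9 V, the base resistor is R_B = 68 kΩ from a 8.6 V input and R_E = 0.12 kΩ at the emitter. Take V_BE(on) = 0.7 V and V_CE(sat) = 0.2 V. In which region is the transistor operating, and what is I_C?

saturation; I_C ≈ 2.6 mA

Assume active: I_B = (8.6 − 0.7)/(68 + 101×0.12) = 0.0986 mA, I_C = β·I_B = 9.86 mA.
Then V_CE = 9 − 9.86×3.3 − 9.96×0.12 = -24.7 V < 0.2 V — the active assumption fails.
Re-solve with V_CE = 0.2 V. KCL at the emitter: V_E/R_E = (V_BB−0.7−V_E)/R_B + (V_CC−0.2−V_E)/R_C, giving V_E = 0.322 V.
I_C = (V_CC − 0.2 − V_E)/R_C = (8.8 − 0.322)/3.3 = 2.57 mA.
Check: I_B = (7.9 − 0.322)/68 = 0.111 mA, and β·I_B = 11.1 mA > I_C, confirming saturation.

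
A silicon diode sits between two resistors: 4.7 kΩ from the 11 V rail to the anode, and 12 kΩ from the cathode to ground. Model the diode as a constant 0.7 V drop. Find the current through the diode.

I ≈ 0.62 mA

The two resistors are in series with the diode, so KVL gives 11 = I·4.7 + 0.7 + I·12.
I = (11 − 0.7) / (4.7 + 12) kΩ = 10.3 / 16.7 = 0.617 mA.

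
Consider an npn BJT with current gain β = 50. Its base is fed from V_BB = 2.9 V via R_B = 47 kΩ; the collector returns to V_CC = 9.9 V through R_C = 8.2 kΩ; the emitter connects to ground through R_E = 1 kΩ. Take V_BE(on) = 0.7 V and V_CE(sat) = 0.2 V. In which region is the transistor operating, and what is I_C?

saturation; I_C ≈ 1.1 mA

Assume active: I_B = (2.9 − 0.7)/(47 + 51×1) = 0.0224 mA, I_C = β·I_B = 1.12 mA.
Then V_CE = 9.9 − 1.12×8.2 − 1.14×1 = -0.449 V < 0.2 V — the active assumption fails.
Re-solve with V_CE = 0.2 V. KCL at the emitter: V_E/R_E = (V_BB−0.7−V_E)/R_B + (V_CC−0.2−V_E)/R_C, giving V_E = 1.08 V.
I_C = (V_CC − 0.2 − V_E)/R_C = (9.7 − 1.08)/8.2 = 1.05 mA.
Check: I_B = (2.2 − 1.08)/47 = 0.0239 mA, and β·I_B = 1.2 mA > I_C, confirming saturation.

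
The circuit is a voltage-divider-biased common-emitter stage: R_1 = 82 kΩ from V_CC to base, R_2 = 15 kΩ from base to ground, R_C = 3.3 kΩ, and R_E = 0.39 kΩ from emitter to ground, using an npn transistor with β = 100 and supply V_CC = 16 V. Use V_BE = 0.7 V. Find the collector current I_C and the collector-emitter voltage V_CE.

I_C ≈ 3.4 mA, V_CE ≈ 3.4 V

Thevenize the base divider: V_Th = V_CC·R_2/(R_1+R_2) = 16×15/97 = 2.47 V, R_Th = R_1‖R_2 = 12.7 kΩ.
Base-emitter loop: V_Th = I_B·R_Th + V_BE + (β+1)I_B·R_E, so I_B = (2.47 − 0.7) / (12.7 + 101×0.39) = 0.0341 mA.
I_C = β·I_B = 100×0.0341 = 3.41 mA, and I_E = (β+1)I_B = 3.44 mA.
V_CE = V_CC − I_C·R_C − I_E·R_E = 16 − 3.41×3.3 − 3.44×0.39 = 3.41 V.
V_CE = 3.41 V > 0.2 V confirms active-region operation.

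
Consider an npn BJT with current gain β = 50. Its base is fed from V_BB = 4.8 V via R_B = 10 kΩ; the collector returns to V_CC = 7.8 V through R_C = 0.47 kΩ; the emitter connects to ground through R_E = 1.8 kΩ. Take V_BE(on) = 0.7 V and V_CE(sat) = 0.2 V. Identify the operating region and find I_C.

Assume active. Base-emitter loop: I_B = (V_BB − V_BE)/(R_B + (β+1)R_E) = (4.8 − 0.7)/(10 + 51×1.8) = 0.0403 mA.
I_C = β·I_B = 50×0.0403 = 2.01 mA.
V_CE = V_CC − I_C·R_C − I_E·R_E = 7.8 − 2.01×0.47 − 2.05×1.8 = 3.16 V > V_CE(sat), so the active-region assumption holds.

active; I_C ≈ 2 mA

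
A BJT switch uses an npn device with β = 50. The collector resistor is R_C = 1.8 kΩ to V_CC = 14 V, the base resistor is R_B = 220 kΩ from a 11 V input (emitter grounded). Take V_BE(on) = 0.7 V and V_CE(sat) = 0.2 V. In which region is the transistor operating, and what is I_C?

Assume active. Base-emitter loop: I_B = (V_BB − V_BE)/R_B = (11 − 0.7)/220 = 0.0468 mA.
I_C = β·I_B = 50×0.0468 = 2.34 mA.
V_CE = V_CC − I_C·R_C = 14 − 2.34×1.8 = 9.79 V > V_CE(sat), so the active-region assumption holds.

active; I_C ≈ 2.3 mA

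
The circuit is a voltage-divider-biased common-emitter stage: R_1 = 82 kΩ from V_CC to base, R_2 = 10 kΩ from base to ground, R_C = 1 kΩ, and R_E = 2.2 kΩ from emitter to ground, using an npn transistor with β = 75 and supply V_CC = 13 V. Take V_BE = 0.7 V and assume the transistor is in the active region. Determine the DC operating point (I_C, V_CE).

I_C ≈ 0.3 mA, V_CE ≈ 12 V

Thevenize the base divider: V_Th = V_CC·R_2/(R_1+R_2) = 13×10/92 = 1.41 V, R_Th = R_1‖R_2 = 8.91 kΩ.
Base-emitter loop: V_Th = I_B·R_Th + V_BE + (β+1)I_B·R_E, so I_B = (1.41 − 0.7) / (8.91 + 76×2.2) = 0.00405 mA.
I_C = β·I_B = 75×0.00405 = 0.304 mA, and I_E = (β+1)I_B = 0.308 mA.
V_CE = V_CC − I_C·R_C − I_E·R_E = 13 − 0.304×1 − 0.308×2.2 = 12 V.
V_CE = 12 V > 0.2 V confirms active-region operation.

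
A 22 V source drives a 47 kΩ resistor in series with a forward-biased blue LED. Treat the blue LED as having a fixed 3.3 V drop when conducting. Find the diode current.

I ≈ 0.4 mA

KVL around the loop: 22 = V_D + I·R = 3.3 + I × 47 kΩ.
So I = (22 − 3.3) / 47 kΩ = 18.7 / 47 = 0.398 mA.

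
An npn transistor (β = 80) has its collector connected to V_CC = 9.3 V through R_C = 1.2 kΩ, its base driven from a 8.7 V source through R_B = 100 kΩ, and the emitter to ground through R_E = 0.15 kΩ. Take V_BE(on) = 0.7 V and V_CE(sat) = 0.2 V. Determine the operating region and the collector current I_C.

Assume active. Base-emitter loop: I_B = (V_BB − V_BE)/(R_B + (β+1)R_E) = (8.7 − 0.7)/(100 + 81×0.15) = 0.0713 mA.
I_C = β·I_B = 80×0.0713 = 5.71 mA.
V_CE = V_CC − I_C·R_C − I_E·R_E = 9.3 − 5.71×1.2 − 5.78×0.15 = 1.59 V > V_CE(sat), so the active-region assumption holds.

active; I_C ≈ 5.7 mA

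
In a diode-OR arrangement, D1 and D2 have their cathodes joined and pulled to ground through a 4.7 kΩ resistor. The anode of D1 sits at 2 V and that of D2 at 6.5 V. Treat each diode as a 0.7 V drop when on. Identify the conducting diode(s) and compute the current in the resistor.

Assume both conduct. Then node N would need to be at both 2−0.7 = 1.3 V and 6.5−0.7 = 5.8 V, which is impossible.
Assume only D2 conducts: V_N = 6.5 − 0.7 = 5.8 V, so I_R = 5.8/4.7 = 1.23 mA.
Check D1: its anode-to-cathode voltage is 2 − 5.8 = -3.8 V < 0.7 V, so it is off. The assumption is consistent.

Only D2 conducts; I_R ≈ 1.2 mA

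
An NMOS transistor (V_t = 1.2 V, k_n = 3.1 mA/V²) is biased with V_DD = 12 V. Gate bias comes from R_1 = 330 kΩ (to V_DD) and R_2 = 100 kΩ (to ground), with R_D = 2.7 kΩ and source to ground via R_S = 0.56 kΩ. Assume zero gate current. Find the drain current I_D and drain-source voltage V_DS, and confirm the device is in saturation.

V_G = V_DD·R_2/(R_1+R_2) = 12×100/430 = 2.79 V.
Assume saturation: I_D = (k_n/2)(V_GS − V_t)² with V_GS = V_G − I_D·R_S = 2.79 − 0.56·I_D.
Substituting gives 0.486·I_D² − 3.76·I_D + 3.92 = 0, with roots I_D = 1.24 or 6.5 mA.
The root I_D = 6.5 mA gives V_GS = -0.847 V ≤ V_t, so take I_D = 1.24 mA.
Then V_GS = 2.1 V and V_DS = V_DD − I_D(R_D+R_S) = 12 − 1.24×3.26 = 7.95 V.
Saturation requires V_DS ≥ V_GS − V_t = 0.895 V; 7.95 ≥ 0.895 ✓.

I_D ≈ 1.2 mA, V_DS ≈ 8 V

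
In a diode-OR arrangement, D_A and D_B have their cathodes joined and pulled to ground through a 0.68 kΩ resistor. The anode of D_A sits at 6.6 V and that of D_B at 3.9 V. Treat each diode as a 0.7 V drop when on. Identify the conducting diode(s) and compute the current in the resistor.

Assume both conduct. Then node N would need to be at both 6.6−0.7 = 5.9 V and 3.9−0.7 = 3.2 V, which is impossible.
Assume only D_A conducts: V_N = 6.6 − 0.7 = 5.9 V, so I_R = 5.9/0.68 = 8.68 mA.
Check D_B: its anode-to-cathode voltage is 3.9 − 5.9 = -2 V < 0.7 V, so it is off. The assumption is consistent.

Only D_A conducts; I_R ≈ 8.7 mA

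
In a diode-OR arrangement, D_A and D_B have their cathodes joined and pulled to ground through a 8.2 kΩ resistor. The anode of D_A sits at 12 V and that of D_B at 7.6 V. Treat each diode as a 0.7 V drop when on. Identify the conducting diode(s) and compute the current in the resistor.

Assume both conduct. Then node N would need to be at both 12−0.7 = 11.3 V and 7.6−0.7 = 6.9 V, which is impossible.
Assume only D_A conducts: V_N = 12 − 0.7 = 11.3 V, so I_R = 11.3/8.2 = 1.38 mA.
Check D_B: its anode-to-cathode voltage is 7.6 − 11.3 = -3.7 V < 0.7 V, so it is off. The assumption is consistent.

Only D_A conducts; I_R ≈ 1.4 mA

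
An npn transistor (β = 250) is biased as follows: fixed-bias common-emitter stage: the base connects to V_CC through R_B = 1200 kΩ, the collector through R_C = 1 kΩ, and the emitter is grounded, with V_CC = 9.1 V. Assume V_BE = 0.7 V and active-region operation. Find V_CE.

Base loop: V_CC = I_B·R_B + V_BE, so I_B = (9.1 − 0.7)/1200 kΩ = 0.007 mA.
In the active region I_C = β·I_B = 250 × 0.007 = 1.75 mA.
Collector loop: V_CE = V_CC − I_C·R_C = 9.1 − 1.75×1 = 7.35 V.
Since V_CE = 7.35 V > V_CE(sat) ≈ 0.2 V, the transistor is in the active region as assumed.

V_CE ≈ 7.3 V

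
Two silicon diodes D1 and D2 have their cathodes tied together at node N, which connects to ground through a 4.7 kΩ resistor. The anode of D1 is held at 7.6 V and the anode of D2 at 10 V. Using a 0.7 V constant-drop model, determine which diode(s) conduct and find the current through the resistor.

Assume both conduct. Then node N would need to be at both 7.6−0.7 = 6.9 V and 10−0.7 = 9.3 V, which is impossible.
Assume only D2 conducts: V_N = 10 − 0.7 = 9.3 V, so I_R = 9.3/4.7 = 1.98 mA.
Check D1: its anode-to-cathode voltage is 7.6 − 9.3 = -1.7 V < 0.7 V, so it is off. The assumption is consistent.

Only D2 conducts; I_R ≈ 2 mA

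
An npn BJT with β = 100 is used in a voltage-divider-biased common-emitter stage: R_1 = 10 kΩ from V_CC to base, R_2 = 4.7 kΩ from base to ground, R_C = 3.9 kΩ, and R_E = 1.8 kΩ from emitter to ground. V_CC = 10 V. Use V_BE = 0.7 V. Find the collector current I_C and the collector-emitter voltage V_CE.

I_C ≈ 1.3 mA, V_CE ≈ 2.3 V

Thevenize the base divider: V_Th = V_CC·R_2/(R_1+R_2) = 10×4.7/14.7 = 3.2 V, R_Th = R_1‖R_2 = 3.2 kΩ.
Base-emitter loop: V_Th = I_B·R_Th + V_BE + (β+1)I_B·R_E, so I_B = (3.2 − 0.7) / (3.2 + 101×1.8) = 0.0135 mA.
I_C = β·I_B = 100×0.0135 = 1.35 mA, and I_E = (β+1)I_B = 1.36 mA.
V_CE = V_CC − I_C·R_C − I_E·R_E = 10 − 1.35×3.9 − 1.36×1.8 = 2.28 V.
V_CE = 2.28 V > 0.2 V confirms active-region operation.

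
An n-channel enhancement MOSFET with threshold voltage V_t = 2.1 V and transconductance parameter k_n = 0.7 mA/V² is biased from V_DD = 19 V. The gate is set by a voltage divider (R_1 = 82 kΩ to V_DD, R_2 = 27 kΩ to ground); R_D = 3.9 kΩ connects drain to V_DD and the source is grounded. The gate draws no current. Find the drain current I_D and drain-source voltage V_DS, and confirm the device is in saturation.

V_G = V_DD·R_2/(R_1+R_2) = 19×27/109 = 4.71 V. With the source grounded, V_GS = V_G = 4.71 V.
Assume saturation: I_D = (k_n/2)(V_GS − V_t)² = (0.7/2)×(4.71 − 2.1)² = 0.35×2.61² = 2.38 mA.
V_DS = V_DD − I_D·R_D = 19 − 2.38×3.9 = 9.73 V.
Saturation requires V_DS ≥ V_GS − V_t = 2.61 V; 9.73 ≥ 2.61 ✓.

I_D ≈ 2.4 mA, V_DS ≈ 9.7 V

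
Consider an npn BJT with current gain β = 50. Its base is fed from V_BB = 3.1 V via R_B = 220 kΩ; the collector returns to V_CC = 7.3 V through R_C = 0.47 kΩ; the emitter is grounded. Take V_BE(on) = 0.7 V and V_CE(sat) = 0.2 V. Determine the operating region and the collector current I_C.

Assume active. Base-emitter loop: I_B = (V_BB − V_BE)/R_B = (3.1 − 0.7)/220 = 0.0109 mA.
I_C = β·I_B = 50×0.0109 = 0.545 mA.
V_CE = V_CC − I_C·R_C = 7.3 − 0.545×0.47 = 7.04 V > V_CE(sat), so the active-region assumption holds.

active; I_C ≈ 0.55 mA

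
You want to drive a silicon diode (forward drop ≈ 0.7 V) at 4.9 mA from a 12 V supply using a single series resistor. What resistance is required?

The resistor drops V_S − V_D = 12 − 0.7 = 11.3 V at 4.9 mA.
R = 11.3 V / 4.9 mA = 2.31 kΩ.

R ≈ 2.3 kΩ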